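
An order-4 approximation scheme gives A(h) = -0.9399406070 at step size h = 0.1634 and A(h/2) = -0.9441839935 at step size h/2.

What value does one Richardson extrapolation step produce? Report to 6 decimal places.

With r = 4 the leading error scales as h^4, so the weight is 2^4 = 16.
Difference of the inputs: -0.9441839935 − (-0.9399406070) = -0.0042433865
Divide by 2^4 − 1 = 15: (-0.0042433865)/15 = -0.0002828924
R = A(h/2) + (A(h/2) − A(h))/15 = -0.9441839935 − 0.0002828924 = -0.9444668859
Correction |R − A(h/2)| = 2.829e-04; gap |A(h/2) − A(h)| = 4.243e-03.

-0.944467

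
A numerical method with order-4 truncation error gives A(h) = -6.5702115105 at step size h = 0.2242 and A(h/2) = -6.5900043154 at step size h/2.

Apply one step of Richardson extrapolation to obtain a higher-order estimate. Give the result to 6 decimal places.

-6.591324

Leading term ∝ h^4; use weight 16 = 2^4.
16·(-6.5900043154) = -105.4400690464; subtract (-6.5702115105) → -98.8698575359
Denominator 16 − 1 = 15.
R = (-98.8698575359)/15 = -6.5913238357
Shift from A(h/2): −0.0013195203.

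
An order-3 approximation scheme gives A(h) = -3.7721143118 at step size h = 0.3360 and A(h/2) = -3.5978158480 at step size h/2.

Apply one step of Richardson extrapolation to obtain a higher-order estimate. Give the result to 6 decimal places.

With r = 3 the leading error scales as h^3, so the weight is 2^3 = 8.
2^3*A(h/2) = -28.7825267840; minus A(h) gives -25.0104124722.
(8*(-3.5978158480) − (-3.7721143118))/(8 − 1) = -3.5729160675

-3.572916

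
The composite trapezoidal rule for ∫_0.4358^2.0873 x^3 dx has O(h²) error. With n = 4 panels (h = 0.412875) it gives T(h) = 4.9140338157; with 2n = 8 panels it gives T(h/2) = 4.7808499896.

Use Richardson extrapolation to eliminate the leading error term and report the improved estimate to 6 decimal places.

r = 2, so 2^r = 4.
Numerator 4 × A(h/2) − A(h) = 4 × 4.7808499896 − 4.9140338157 = 14.2093661427
Denominator 4 − 1 = 3.
Result: 4.7364553809
Gap between inputs: 1.332e-01; correction applied: −0.0443946087.

4.736455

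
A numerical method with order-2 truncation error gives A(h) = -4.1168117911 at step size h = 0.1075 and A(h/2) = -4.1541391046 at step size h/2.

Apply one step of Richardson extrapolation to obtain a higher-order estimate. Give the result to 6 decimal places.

-4.166582

With r = 2 the leading error scales as h^2, so the weight is 2^2 = 4.
4*(-4.1541391046) = -16.6165564184; subtract (-4.1168117911) → -12.4997446273
(4*(-4.1541391046) − (-4.1168117911))/(4 − 1) = -4.1665815424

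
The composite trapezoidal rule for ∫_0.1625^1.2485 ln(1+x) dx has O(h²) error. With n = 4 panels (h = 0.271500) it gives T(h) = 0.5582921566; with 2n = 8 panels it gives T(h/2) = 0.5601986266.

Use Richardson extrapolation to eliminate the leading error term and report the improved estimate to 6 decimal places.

0.560834

With r = 2 the leading error scales as h^2, so the weight is 2^2 = 4.
4*0.5601986266 = 2.2407945064; subtract 0.5582921566 → 1.6825023498
Denominator 4 − 1 = 3.
So the Richardson estimate is 0.5608341166.
Correction |R − A(h/2)| = 6.355e-04; gap |A(h/2) − A(h)| = 1.906e-03.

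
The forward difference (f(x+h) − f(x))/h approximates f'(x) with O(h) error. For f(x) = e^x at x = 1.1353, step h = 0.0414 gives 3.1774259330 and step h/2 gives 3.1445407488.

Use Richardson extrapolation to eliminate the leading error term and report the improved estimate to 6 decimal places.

3.111656

Error is O(h^1); halving h shrinks it by 2^1 = 2.
2^1×A(h/2) = 6.2890814976; minus A(h) gives 3.1116555646.
Denominator 2 − 1 = 1.
Extrapolated: 3.1116555646 / 1 = 3.1116555646
Shift from A(h/2): −0.0328851842.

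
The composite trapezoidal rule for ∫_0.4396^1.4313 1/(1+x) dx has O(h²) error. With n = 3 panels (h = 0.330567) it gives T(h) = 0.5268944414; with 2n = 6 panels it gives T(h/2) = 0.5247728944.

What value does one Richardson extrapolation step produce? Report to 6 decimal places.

0.524066

r = 2: numerator weight 4, denominator 3.
4×0.5247728944 − 0.5268944414 = 1.5721971362
1.5721971362 ÷ 3 = 0.5240657121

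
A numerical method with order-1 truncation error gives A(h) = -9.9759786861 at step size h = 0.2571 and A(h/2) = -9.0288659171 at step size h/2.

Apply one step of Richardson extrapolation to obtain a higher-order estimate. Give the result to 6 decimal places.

-8.081753

r = 1, so 2^r = 2.
2·(-9.0288659171) = -18.0577318342; (-18.0577318342) − (-9.9759786861) = -8.0817531481
(-8.0817531481) ÷ 1 = -8.0817531481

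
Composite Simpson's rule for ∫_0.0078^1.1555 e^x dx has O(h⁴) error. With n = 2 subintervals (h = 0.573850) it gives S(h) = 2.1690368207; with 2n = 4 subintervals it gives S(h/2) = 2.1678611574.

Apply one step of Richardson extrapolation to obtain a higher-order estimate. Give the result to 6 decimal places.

Error is O(h^4); halving h shrinks it by 2^4 = 16.
16·2.1678611574 = 34.6857785184; 34.6857785184 − 2.1690368207 = 32.5167416977
Denominator 16 − 1 = 15.
Extrapolated: 32.5167416977 / 15 = 2.1677827798

2.167783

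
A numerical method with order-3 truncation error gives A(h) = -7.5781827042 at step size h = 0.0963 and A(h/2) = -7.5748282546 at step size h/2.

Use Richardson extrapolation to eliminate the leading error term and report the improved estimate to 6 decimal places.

The method has order 3: 2^3 = 8.
8 × (-7.5748282546) = -60.5986260368; subtract (-7.5781827042) → -53.0204433326
Divide by 2^3 − 1 = 7.
(8 × (-7.5748282546) − (-7.5781827042))/(8 − 1) = -7.5743490475
Shift from A(h/2): +0.0004792071.

-7.574349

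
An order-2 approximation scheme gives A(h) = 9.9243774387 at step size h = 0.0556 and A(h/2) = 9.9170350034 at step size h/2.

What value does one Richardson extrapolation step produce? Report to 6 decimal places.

9.914588

With r = 2 the leading error scales as h^2, so the weight is 2^2 = 4.
2^2*A(h/2) = 39.6681400136; minus A(h) gives 29.7437625749.
R = 29.7437625749/3 = 9.9145875250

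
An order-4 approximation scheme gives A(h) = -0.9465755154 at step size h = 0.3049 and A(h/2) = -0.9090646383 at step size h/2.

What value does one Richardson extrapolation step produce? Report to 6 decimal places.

r = 4: numerator weight 16, denominator 15.
Numerator 16 × A(h/2) − A(h) = 16 × (-0.9090646383) − (-0.9465755154) = -13.5984586974
Denominator 16 − 1 = 15.
(-13.5984586974) ÷ 15 = -0.9065639132
Shift from A(h/2): +0.0025007251.

-0.906564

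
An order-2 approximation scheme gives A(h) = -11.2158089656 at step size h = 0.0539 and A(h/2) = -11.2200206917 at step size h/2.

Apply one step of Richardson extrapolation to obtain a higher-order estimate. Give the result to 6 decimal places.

-11.221425

Error is O(h^2); halving h shrinks it by 2^2 = 4.
4*(-11.2200206917) = -44.8800827668; subtract (-11.2158089656) → -33.6642738012
Denominator 4 − 1 = 3.
Result: -11.2214246004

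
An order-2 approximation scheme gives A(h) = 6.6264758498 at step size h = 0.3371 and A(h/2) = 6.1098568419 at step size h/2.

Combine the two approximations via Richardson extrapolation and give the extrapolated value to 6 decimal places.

Order 2 gives 2^r = 4 and 2^r − 1 = 3.
Top: 4(6.1098568419) − (6.6264758498) = 17.8129515178
(4 × 6.1098568419 − 6.6264758498)/(4 − 1) = 5.9376505059

5.937651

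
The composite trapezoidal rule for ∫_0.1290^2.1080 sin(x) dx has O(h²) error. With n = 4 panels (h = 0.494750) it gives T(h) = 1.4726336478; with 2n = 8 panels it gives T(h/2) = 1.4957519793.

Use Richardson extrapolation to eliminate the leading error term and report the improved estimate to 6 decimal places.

1.503458

With r = 2 the leading error scales as h^2, so the weight is 2^2 = 4.
Weighted: 5.9830079172 − 1.4726336478 = 4.5103742694
(4 × 1.4957519793 − 1.4726336478)/(4 − 1) = 1.5034580898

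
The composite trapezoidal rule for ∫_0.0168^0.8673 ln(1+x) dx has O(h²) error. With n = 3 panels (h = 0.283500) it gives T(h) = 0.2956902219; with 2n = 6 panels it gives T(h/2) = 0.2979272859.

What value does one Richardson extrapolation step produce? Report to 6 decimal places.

0.298673

With r = 2 the leading error scales as h^2, so the weight is 2^2 = 4.
Weighted: 1.1917091436 − 0.2956902219 = 0.8960189217
(4*0.2979272859 − 0.2956902219)/(4 − 1) = 0.2986729739
Gap between inputs: 2.237e-03; correction applied: +0.0007456880.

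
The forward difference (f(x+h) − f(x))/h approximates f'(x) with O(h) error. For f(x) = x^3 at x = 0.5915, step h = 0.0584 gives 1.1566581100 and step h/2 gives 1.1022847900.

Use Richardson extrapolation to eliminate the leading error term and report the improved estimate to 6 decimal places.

The method has order 1: 2^1 = 2.
Top: 2(1.1022847900) − (1.1566581100) = 1.0479114700
R = 1.0479114700/1 = 1.0479114700

1.047911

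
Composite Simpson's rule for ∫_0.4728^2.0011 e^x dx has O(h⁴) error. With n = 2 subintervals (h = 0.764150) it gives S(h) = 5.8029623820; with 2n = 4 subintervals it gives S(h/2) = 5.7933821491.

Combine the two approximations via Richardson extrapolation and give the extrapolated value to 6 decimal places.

5.792743

r = 4, so 2^r = 16.
16×5.7933821491 = 92.6941143856; 92.6941143856 − 5.8029623820 = 86.8911520036
Divide by 2^4 − 1 = 15.
86.8911520036 ÷ 15 = 5.7927434669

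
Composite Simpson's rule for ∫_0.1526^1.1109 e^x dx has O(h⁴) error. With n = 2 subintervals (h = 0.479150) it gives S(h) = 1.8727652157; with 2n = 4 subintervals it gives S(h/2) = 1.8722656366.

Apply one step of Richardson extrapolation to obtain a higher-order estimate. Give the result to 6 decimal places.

1.872232

r = 4: numerator weight 16, denominator 15.
Weighted: 29.9562501856 − 1.8727652157 = 28.0834849699
Divide by 2^4 − 1 = 15.
Result: 1.8722323313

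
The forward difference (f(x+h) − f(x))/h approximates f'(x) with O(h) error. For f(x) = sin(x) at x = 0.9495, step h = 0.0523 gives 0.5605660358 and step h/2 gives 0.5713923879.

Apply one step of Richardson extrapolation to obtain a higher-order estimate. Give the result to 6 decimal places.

0.582219

The method has order 1: 2^1 = 2.
Top: 2(0.5713923879) − (0.5605660358) = 0.5822187400
Denominator 2 − 1 = 1.
So the Richardson estimate is 0.5822187400.
Shift from A(h/2): +0.0108263521.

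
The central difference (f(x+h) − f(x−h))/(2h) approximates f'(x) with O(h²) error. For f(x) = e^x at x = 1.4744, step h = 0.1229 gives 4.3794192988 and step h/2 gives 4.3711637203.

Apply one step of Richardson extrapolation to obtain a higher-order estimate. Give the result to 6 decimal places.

Error is O(h^2); halving h shrinks it by 2^2 = 4.
Weighted: 17.4846548812 − 4.3794192988 = 13.1052355824
Divide by 2^2 − 1 = 3.
13.1052355824 ÷ 3 = 4.3684118608
Shift from A(h/2): −0.0027518595.

4.368412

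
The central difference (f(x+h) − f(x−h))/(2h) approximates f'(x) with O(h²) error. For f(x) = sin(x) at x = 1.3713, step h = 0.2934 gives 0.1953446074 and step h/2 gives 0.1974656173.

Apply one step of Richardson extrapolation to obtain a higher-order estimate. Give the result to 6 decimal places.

Method order is 2; weight 2^2 = 4.
Numerator 4×A(h/2) − A(h) = 4×0.1974656173 − 0.1953446074 = 0.5945178618
0.5945178618 ÷ 3 = 0.1981726206

0.198173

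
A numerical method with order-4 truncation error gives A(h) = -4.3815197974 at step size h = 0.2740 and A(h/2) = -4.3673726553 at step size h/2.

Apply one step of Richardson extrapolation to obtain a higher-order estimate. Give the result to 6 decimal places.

-4.366430

Leading term ∝ h^4; use weight 16 = 2^4.
Top: 16(-4.3673726553) − (-4.3815197974) = -65.4964426874
Extrapolated: (-65.4964426874) / 15 = -4.3664295125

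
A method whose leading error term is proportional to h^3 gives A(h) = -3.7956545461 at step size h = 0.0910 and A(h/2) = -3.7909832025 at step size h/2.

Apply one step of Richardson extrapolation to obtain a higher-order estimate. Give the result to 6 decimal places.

-3.790316

With r = 3 the leading error scales as h^3, so the weight is 2^3 = 8.
2^3×A(h/2) = -30.3278656200; minus A(h) gives -26.5322110739.
Denominator 8 − 1 = 7.
So the Richardson estimate is -3.7903158677.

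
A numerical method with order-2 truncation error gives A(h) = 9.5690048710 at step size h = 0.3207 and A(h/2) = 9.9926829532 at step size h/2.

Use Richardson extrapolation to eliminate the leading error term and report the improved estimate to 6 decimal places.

r = 2, so 2^r = 4.
2^2·A(h/2) = 39.9707318128; minus A(h) gives 30.4017269418.
30.4017269418 ÷ 3 = 10.1339089806
Correction |R − A(h/2)| = 1.412e-01; gap |A(h/2) − A(h)| = 4.237e-01.

10.133909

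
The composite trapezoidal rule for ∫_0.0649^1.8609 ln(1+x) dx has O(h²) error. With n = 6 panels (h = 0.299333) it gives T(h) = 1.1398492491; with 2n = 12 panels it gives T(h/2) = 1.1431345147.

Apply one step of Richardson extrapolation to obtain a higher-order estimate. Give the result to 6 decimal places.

1.144230

Error is O(h^2); halving h shrinks it by 2^2 = 4.
4·1.1431345147 = 4.5725380588; 4.5725380588 − 1.1398492491 = 3.4326888097
Denominator 4 − 1 = 3.
Result: 1.1442296032
Shift from A(h/2): +0.0010950885.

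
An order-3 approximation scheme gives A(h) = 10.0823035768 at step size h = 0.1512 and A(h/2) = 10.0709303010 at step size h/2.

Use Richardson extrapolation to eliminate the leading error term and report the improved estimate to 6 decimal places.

The method has order 3: 2^3 = 8.
8*10.0709303010 − 10.0823035768 = 70.4851388312
(8*10.0709303010 − 10.0823035768)/(8 − 1) = 10.0693055473

10.069306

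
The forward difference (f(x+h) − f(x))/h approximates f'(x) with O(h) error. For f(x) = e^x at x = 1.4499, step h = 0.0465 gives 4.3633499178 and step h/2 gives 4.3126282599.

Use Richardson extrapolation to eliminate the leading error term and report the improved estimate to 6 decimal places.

4.261907

With r = 1 the leading error scales as h^1, so the weight is 2^1 = 2.
Weighted: 8.6252565198 − 4.3633499178 = 4.2619066020
Divide by 2^1 − 1 = 1.
4.2619066020 ÷ 1 = 4.2619066020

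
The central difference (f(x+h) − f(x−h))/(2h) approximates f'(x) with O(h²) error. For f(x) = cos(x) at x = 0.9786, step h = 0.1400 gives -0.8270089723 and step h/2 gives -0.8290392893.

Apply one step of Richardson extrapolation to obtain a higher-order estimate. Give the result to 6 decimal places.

The method has order 2: 2^2 = 4.
Top: 4(-0.8290392893) − (-0.8270089723) = -2.4891481849
(-2.4891481849) ÷ 3 = -0.8297160616

-0.829716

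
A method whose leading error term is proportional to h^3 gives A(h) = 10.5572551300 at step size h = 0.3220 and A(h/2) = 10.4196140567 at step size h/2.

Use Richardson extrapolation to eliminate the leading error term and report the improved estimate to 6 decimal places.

10.399951

With r = 3 the leading error scales as h^3, so the weight is 2^3 = 8.
Top: 8(10.4196140567) − (10.5572551300) = 72.7996573236
R = 72.7996573236/7 = 10.3999510462
Shift from A(h/2): −0.0196630105.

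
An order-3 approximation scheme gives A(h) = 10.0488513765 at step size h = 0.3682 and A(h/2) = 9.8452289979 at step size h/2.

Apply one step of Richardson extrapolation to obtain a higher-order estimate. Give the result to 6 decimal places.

Order 3 gives 2^r = 8 and 2^r − 1 = 7.
Numerator 8 × A(h/2) − A(h) = 8 × 9.8452289979 − 10.0488513765 = 68.7129806067
(8 × 9.8452289979 − 10.0488513765)/(8 − 1) = 9.8161400867

9.816140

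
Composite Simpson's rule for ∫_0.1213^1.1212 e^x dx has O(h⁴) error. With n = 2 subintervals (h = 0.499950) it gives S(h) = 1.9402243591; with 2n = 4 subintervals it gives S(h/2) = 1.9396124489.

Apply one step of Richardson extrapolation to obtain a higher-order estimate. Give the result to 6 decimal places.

1.939572

The method has order 4: 2^4 = 16.
16 × 1.9396124489 − 1.9402243591 = 29.0935748233
Denominator 16 − 1 = 15.
Extrapolated: 29.0935748233 / 15 = 1.9395716549
Shift from A(h/2): −0.0000407940.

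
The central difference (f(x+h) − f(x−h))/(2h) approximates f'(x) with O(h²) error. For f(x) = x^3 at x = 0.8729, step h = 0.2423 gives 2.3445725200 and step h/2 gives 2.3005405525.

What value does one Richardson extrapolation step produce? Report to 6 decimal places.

r = 2, so 2^r = 4.
Top: 4(2.3005405525) − (2.3445725200) = 6.8575896900
R = 6.8575896900/3 = 2.2858632300

2.285863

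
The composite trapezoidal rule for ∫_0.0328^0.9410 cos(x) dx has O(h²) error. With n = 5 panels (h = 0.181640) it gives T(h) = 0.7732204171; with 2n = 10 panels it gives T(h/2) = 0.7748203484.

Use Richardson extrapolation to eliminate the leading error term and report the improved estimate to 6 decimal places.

0.775354

The method has order 2: 2^2 = 4.
4*0.7748203484 = 3.0992813936; subtract 0.7732204171 → 2.3260609765
Denominator 4 − 1 = 3.
Extrapolated: 2.3260609765 / 3 = 0.7753536588
Correction |R − A(h/2)| = 5.333e-04; gap |A(h/2) − A(h)| = 1.600e-03.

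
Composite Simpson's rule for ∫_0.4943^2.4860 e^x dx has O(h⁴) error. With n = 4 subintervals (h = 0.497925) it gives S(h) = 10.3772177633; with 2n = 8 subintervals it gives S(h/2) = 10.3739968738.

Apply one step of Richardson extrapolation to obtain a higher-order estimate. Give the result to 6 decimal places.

10.373782

Leading term ∝ h^4; use weight 16 = 2^4.
Numerator 16×A(h/2) − A(h) = 16×10.3739968738 − 10.3772177633 = 155.6067322175
R = 155.6067322175/15 = 10.3737821478
Shift from A(h/2): −0.0002147260.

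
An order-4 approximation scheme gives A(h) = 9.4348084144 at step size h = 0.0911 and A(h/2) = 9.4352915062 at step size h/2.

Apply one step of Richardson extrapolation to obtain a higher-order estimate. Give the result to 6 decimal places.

The method has order 4: 2^4 = 16.
Top: 16(9.4352915062) − (9.4348084144) = 141.5298556848
Denominator 16 − 1 = 15.
R = 141.5298556848/15 = 9.4353237123

9.435324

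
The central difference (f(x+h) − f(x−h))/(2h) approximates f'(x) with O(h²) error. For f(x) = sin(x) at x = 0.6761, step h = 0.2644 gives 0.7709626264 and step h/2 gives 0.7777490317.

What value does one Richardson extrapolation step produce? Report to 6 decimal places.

0.780011

Order 2 gives 2^r = 4 and 2^r − 1 = 3.
4·0.7777490317 = 3.1109961268; subtract 0.7709626264 → 2.3400335004
Divide by 2^2 − 1 = 3.
So the Richardson estimate is 0.7800111668.
Gap between inputs: 6.786e-03; correction applied: +0.0022621351.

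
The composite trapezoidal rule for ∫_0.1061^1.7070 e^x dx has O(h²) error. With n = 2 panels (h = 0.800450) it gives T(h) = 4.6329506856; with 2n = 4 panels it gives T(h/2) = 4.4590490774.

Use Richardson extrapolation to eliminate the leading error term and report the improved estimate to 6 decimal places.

The method has order 2: 2^2 = 4.
Difference of the inputs: 4.4590490774 − 4.6329506856 = -0.1739016082
Correction (A(h/2) − A(h))/(4 − 1) = (-0.1739016082)/3 = -0.0579672027
R = 4.4590490774 − 0.0579672027 = 4.4010818747

4.401082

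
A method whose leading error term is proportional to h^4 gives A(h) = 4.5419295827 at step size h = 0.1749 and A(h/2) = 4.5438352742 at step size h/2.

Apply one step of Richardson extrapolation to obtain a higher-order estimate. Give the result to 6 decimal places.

Order 4 gives 2^r = 16 and 2^r − 1 = 15.
16·4.5438352742 − 4.5419295827 = 68.1594348045
Divide by 2^4 − 1 = 15.
68.1594348045 ÷ 15 = 4.5439623203
Shift from A(h/2): +0.0001270461.

4.543962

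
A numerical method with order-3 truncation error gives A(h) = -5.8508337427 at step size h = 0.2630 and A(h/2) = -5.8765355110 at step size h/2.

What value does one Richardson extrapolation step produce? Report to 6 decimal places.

-5.880207

Order 3 gives 2^r = 8 and 2^r − 1 = 7.
2^3·A(h/2) = -47.0122840880; minus A(h) gives -41.1614503453.
Divide by 2^3 − 1 = 7.
(8·(-5.8765355110) − (-5.8508337427))/(8 − 1) = -5.8802071922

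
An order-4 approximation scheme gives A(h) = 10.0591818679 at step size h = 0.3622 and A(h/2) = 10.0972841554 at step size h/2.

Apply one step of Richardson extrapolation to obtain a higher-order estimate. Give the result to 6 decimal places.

Method order is 4; weight 2^4 = 16.
16·10.0972841554 = 161.5565464864; subtract 10.0591818679 → 151.4973646185
151.4973646185 ÷ 15 = 10.0998243079
Correction |R − A(h/2)| = 2.540e-03; gap |A(h/2) − A(h)| = 3.810e-02.

10.099824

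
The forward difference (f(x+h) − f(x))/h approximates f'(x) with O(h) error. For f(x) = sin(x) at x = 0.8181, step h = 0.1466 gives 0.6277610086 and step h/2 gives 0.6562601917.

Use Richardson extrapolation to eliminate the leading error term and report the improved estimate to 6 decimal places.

0.684759

With r = 1 the leading error scales as h^1, so the weight is 2^1 = 2.
Weighted: 1.3125203834 − 0.6277610086 = 0.6847593748
Divide by 2^1 − 1 = 1.
So the Richardson estimate is 0.6847593748.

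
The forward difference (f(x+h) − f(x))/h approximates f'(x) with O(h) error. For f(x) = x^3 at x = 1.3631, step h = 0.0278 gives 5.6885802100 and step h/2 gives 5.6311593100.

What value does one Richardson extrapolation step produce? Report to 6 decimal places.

Leading term ∝ h^1; use weight 2 = 2^1.
2^1*A(h/2) = 11.2623186200; minus A(h) gives 5.5737384100.
Extrapolated: 5.5737384100 / 1 = 5.5737384100

5.573738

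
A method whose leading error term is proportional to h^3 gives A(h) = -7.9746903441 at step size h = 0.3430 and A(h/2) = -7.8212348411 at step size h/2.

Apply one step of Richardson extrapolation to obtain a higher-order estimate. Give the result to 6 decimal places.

-7.799313

Error is O(h^3); halving h shrinks it by 2^3 = 8.
8*(-7.8212348411) = -62.5698787288; (-62.5698787288) − (-7.9746903441) = -54.5951883847
Divide by 2^3 − 1 = 7.
(8*(-7.8212348411) − (-7.9746903441))/(8 − 1) = -7.7993126264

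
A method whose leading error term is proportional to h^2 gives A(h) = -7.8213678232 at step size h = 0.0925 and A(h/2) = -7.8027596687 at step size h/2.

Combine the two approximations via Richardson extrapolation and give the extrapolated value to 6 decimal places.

The method has order 2: 2^2 = 4.
4·(-7.8027596687) = -31.2110386748; subtract (-7.8213678232) → -23.3896708516
R = (-23.3896708516)/3 = -7.7965569505
Shift from A(h/2): +0.0062027182.

-7.796557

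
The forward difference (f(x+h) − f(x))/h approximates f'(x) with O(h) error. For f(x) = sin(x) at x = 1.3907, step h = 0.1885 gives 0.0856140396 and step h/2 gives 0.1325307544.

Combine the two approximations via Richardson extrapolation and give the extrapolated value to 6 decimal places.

Method order is 1; weight 2^1 = 2.
2^1·A(h/2) = 0.2650615088; minus A(h) gives 0.1794474692.
0.1794474692 ÷ 1 = 0.1794474692

0.179447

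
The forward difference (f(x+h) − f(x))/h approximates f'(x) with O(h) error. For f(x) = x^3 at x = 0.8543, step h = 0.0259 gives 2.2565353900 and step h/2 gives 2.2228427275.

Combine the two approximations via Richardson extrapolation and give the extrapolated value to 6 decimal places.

2.189150

Order 1 gives 2^r = 2 and 2^r − 1 = 1.
Top: 2(2.2228427275) − (2.2565353900) = 2.1891500650
Denominator 2 − 1 = 1.
Extrapolated: 2.1891500650 / 1 = 2.1891500650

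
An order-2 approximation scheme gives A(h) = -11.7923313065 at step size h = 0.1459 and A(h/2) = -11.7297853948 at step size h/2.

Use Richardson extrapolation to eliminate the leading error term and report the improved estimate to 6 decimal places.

-11.708937

The method has order 2: 2^2 = 4.
4 × (-11.7297853948) − (-11.7923313065) = -35.1268102727
Divide by 2^2 − 1 = 3.
R = (-35.1268102727)/3 = -11.7089367576
Correction |R − A(h/2)| = 2.085e-02; gap |A(h/2) − A(h)| = 6.255e-02.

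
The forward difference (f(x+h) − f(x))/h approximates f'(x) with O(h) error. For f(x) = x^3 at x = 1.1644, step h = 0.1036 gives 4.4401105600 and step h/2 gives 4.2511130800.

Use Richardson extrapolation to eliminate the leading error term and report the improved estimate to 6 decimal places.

Order 1 gives 2^r = 2 and 2^r − 1 = 1.
2·4.2511130800 = 8.5022261600; subtract 4.4401105600 → 4.0621156000
R = 4.0621156000/1 = 4.0621156000
Correction |R − A(h/2)| = 1.890e-01; gap |A(h/2) − A(h)| = 1.890e-01.

4.062116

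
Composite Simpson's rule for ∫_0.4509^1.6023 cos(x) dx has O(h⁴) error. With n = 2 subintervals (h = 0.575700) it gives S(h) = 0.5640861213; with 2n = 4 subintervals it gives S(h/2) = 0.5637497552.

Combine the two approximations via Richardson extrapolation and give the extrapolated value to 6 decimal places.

The method has order 4: 2^4 = 16.
Top: 16(0.5637497552) − (0.5640861213) = 8.4559099619
(16·0.5637497552 − 0.5640861213)/(16 − 1) = 0.5637273308
Gap between inputs: 3.364e-04; correction applied: −0.0000224244.

0.563727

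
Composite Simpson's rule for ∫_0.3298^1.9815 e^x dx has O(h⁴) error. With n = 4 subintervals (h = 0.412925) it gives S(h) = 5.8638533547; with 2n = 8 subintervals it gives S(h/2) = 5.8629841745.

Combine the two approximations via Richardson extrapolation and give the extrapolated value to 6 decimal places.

5.862926

The method has order 4: 2^4 = 16.
16*5.8629841745 = 93.8077467920; subtract 5.8638533547 → 87.9438934373
Extrapolated: 87.9438934373 / 15 = 5.8629262292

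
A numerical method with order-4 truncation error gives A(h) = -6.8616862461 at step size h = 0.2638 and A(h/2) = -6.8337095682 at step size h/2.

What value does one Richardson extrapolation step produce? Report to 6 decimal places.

-6.831844

Order 4 gives 2^r = 16 and 2^r − 1 = 15.
Weighted: (-109.3393530912) − (-6.8616862461) = -102.4776668451
Divide by 2^4 − 1 = 15.
(-102.4776668451) ÷ 15 = -6.8318444563
Correction |R − A(h/2)| = 1.865e-03; gap |A(h/2) − A(h)| = 2.798e-02.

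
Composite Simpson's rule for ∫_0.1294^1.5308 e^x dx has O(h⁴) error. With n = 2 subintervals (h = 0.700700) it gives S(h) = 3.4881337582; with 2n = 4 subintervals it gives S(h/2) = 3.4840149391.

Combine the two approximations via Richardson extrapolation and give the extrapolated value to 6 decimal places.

3.483740

Method order is 4; weight 2^4 = 16.
16 × 3.4840149391 = 55.7442390256; 55.7442390256 − 3.4881337582 = 52.2561052674
(16 × 3.4840149391 − 3.4881337582)/(16 − 1) = 3.4837403512
Correction |R − A(h/2)| = 2.746e-04; gap |A(h/2) − A(h)| = 4.119e-03.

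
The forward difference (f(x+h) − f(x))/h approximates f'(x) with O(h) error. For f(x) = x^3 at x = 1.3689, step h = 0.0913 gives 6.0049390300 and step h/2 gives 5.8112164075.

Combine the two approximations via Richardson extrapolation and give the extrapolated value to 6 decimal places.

r = 1: numerator weight 2, denominator 1.
2^1*A(h/2) = 11.6224328150; minus A(h) gives 5.6174937850.
Divide by 2^1 − 1 = 1.
So the Richardson estimate is 5.6174937850.

5.617494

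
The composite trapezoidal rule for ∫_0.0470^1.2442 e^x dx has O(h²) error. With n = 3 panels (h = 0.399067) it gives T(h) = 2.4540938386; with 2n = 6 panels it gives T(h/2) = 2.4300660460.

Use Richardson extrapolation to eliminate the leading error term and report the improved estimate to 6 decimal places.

2.422057

The method has order 2: 2^2 = 4.
4×2.4300660460 − 2.4540938386 = 7.2661703454
Extrapolated: 7.2661703454 / 3 = 2.4220567818
Correction |R − A(h/2)| = 8.009e-03; gap |A(h/2) − A(h)| = 2.403e-02.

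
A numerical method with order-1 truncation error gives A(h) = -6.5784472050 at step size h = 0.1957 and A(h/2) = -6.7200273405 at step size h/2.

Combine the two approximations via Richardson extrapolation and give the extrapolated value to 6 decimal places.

r = 1: numerator weight 2, denominator 1.
Weighted: (-13.4400546810) − (-6.5784472050) = -6.8616074760
R = (-6.8616074760)/1 = -6.8616074760

-6.861607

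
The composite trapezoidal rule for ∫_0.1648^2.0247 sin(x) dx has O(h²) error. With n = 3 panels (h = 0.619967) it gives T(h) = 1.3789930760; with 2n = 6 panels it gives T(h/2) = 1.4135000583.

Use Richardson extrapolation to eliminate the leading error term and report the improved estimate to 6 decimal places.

r = 2: numerator weight 4, denominator 3.
Top: 4(1.4135000583) − (1.3789930760) = 4.2750071572
Divide by 2^2 − 1 = 3.
Extrapolated: 4.2750071572 / 3 = 1.4250023857

1.425002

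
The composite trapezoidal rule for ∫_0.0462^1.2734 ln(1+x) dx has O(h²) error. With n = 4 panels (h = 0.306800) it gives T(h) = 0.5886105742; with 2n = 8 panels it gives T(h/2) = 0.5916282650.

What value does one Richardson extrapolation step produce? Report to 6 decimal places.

Leading term ∝ h^2; use weight 4 = 2^2.
4 × 0.5916282650 = 2.3665130600; 2.3665130600 − 0.5886105742 = 1.7779024858
Extrapolated: 1.7779024858 / 3 = 0.5926341619

0.592634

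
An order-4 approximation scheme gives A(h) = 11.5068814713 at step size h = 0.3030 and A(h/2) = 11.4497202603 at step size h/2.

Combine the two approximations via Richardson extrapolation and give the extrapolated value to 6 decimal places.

r = 4: numerator weight 16, denominator 15.
2^4*A(h/2) = 183.1955241648; minus A(h) gives 171.6886426935.
Denominator 16 − 1 = 15.
(16*11.4497202603 − 11.5068814713)/(16 − 1) = 11.4459095129
Correction |R − A(h/2)| = 3.811e-03; gap |A(h/2) − A(h)| = 5.716e-02.

11.445910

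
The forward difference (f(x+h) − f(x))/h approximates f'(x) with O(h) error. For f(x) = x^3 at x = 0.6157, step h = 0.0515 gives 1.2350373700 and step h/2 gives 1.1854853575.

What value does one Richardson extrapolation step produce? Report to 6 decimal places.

Leading term ∝ h^1; use weight 2 = 2^1.
2^1*A(h/2) = 2.3709707150; minus A(h) gives 1.1359333450.
Denominator 2 − 1 = 1.
(2*1.1854853575 − 1.2350373700)/(2 − 1) = 1.1359333450
Correction |R − A(h/2)| = 4.955e-02; gap |A(h/2) − A(h)| = 4.955e-02.

1.135933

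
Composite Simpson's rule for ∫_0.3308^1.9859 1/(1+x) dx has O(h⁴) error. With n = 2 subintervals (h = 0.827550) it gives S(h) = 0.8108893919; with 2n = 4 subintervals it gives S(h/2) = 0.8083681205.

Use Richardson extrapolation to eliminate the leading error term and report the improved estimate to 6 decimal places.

r = 4: numerator weight 16, denominator 15.
Weighted: 12.9338899280 − 0.8108893919 = 12.1230005361
Denominator 16 − 1 = 15.
R = 12.1230005361/15 = 0.8082000357
Correction |R − A(h/2)| = 1.681e-04; gap |A(h/2) − A(h)| = 2.521e-03.

0.808200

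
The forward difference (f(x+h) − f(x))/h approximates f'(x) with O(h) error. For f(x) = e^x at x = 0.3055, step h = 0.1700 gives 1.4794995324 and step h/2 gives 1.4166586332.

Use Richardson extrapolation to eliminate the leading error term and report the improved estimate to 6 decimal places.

Leading term ∝ h^1; use weight 2 = 2^1.
Numerator 2 × A(h/2) − A(h) = 2 × 1.4166586332 − 1.4794995324 = 1.3538177340
Denominator 2 − 1 = 1.
Extrapolated: 1.3538177340 / 1 = 1.3538177340
Gap between inputs: 6.284e-02; correction applied: −0.0628408992.

1.353818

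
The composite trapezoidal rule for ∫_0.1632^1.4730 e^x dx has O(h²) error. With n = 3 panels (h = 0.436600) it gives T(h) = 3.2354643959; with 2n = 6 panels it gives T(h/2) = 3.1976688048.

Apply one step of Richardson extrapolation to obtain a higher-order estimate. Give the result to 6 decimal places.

With r = 2 the leading error scales as h^2, so the weight is 2^2 = 4.
2^2*A(h/2) = 12.7906752192; minus A(h) gives 9.5552108233.
Extrapolated: 9.5552108233 / 3 = 3.1850702744

3.185070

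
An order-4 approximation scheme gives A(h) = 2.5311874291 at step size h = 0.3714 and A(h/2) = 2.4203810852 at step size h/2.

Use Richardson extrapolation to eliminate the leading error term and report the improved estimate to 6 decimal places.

With r = 4 the leading error scales as h^4, so the weight is 2^4 = 16.
Top: 16(2.4203810852) − (2.5311874291) = 36.1949099341
(16×2.4203810852 − 2.5311874291)/(16 − 1) = 2.4129939956
Gap between inputs: 1.108e-01; correction applied: −0.0073870896.

2.412994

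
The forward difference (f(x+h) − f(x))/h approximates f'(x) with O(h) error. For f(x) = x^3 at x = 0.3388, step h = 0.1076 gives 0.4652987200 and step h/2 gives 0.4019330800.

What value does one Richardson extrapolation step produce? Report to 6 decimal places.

r = 1, so 2^r = 2.
2×0.4019330800 − 0.4652987200 = 0.3385674400
Extrapolated: 0.3385674400 / 1 = 0.3385674400

0.338567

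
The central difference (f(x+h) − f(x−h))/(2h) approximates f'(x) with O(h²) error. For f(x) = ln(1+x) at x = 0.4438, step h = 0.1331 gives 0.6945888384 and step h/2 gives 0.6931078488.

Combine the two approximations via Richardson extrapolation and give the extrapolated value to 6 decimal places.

Order 2 gives 2^r = 4 and 2^r − 1 = 3.
4*0.6931078488 = 2.7724313952; 2.7724313952 − 0.6945888384 = 2.0778425568
Denominator 4 − 1 = 3.
Extrapolated: 2.0778425568 / 3 = 0.6926141856
Correction |R − A(h/2)| = 4.937e-04; gap |A(h/2) − A(h)| = 1.481e-03.

0.692614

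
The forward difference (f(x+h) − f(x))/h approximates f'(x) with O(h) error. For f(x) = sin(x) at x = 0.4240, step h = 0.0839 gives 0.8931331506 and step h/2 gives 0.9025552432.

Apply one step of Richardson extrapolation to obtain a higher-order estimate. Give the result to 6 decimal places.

0.911977

With r = 1 the leading error scales as h^1, so the weight is 2^1 = 2.
2^1×A(h/2) = 1.8051104864; minus A(h) gives 0.9119773358.
Denominator 2 − 1 = 1.
Result: 0.9119773358
Shift from A(h/2): +0.0094220926.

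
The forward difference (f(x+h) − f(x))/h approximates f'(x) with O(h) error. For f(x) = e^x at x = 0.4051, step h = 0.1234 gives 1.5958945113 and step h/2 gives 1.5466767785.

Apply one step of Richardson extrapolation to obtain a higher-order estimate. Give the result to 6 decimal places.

1.497459

r = 1: numerator weight 2, denominator 1.
2·1.5466767785 − 1.5958945113 = 1.4974590457
Denominator 2 − 1 = 1.
Result: 1.4974590457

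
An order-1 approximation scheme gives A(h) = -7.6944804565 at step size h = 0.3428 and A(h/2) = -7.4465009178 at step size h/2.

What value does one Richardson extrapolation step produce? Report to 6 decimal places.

With r = 1 the leading error scales as h^1, so the weight is 2^1 = 2.
Weighted: (-14.8930018356) − (-7.6944804565) = -7.1985213791
(-7.1985213791) ÷ 1 = -7.1985213791

-7.198521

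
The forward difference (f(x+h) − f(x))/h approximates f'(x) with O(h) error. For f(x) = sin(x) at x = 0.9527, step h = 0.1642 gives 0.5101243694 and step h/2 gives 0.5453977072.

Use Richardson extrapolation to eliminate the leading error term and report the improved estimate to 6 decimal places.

The method has order 1: 2^1 = 2.
2·0.5453977072 − 0.5101243694 = 0.5806710450
Divide by 2^1 − 1 = 1.
Extrapolated: 0.5806710450 / 1 = 0.5806710450

0.580671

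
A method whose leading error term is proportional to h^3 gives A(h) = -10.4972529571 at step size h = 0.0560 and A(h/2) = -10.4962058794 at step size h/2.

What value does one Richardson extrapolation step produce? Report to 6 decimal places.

The method has order 3: 2^3 = 8.
8·(-10.4962058794) = -83.9696470352; subtract (-10.4972529571) → -73.4723940781
(-73.4723940781) ÷ 7 = -10.4960562969

-10.496056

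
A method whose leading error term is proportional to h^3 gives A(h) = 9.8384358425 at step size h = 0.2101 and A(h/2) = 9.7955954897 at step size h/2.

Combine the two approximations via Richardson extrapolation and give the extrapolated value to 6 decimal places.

Method order is 3; weight 2^3 = 8.
Weighted: 78.3647639176 − 9.8384358425 = 68.5263280751
(8×9.7955954897 − 9.8384358425)/(8 − 1) = 9.7894754393

9.789475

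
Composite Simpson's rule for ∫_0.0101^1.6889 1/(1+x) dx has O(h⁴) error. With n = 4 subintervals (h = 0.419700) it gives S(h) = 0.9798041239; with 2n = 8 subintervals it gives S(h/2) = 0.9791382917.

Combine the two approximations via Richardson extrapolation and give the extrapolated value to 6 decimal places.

0.979094

The method has order 4: 2^4 = 16.
16*0.9791382917 = 15.6662126672; 15.6662126672 − 0.9798041239 = 14.6864085433
Divide by 2^4 − 1 = 15.
14.6864085433 ÷ 15 = 0.9790939029
Shift from A(h/2): −0.0000443888.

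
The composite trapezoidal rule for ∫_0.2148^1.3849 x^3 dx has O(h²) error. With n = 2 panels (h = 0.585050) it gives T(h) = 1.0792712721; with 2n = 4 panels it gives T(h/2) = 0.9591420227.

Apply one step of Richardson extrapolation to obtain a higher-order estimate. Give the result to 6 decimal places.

0.919099

Leading term ∝ h^2; use weight 4 = 2^2.
4*0.9591420227 = 3.8365680908; 3.8365680908 − 1.0792712721 = 2.7572968187
2.7572968187 ÷ 3 = 0.9190989396
Gap between inputs: 1.201e-01; correction applied: −0.0400430831.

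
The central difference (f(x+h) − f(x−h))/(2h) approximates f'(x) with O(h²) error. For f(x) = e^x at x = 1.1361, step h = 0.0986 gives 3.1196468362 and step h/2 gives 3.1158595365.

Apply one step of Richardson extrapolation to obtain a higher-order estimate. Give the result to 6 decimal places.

3.114597

Leading term ∝ h^2; use weight 4 = 2^2.
Numerator 4*A(h/2) − A(h) = 4*3.1158595365 − 3.1196468362 = 9.3437913098
R = 9.3437913098/3 = 3.1145971033
Shift from A(h/2): −0.0012624332.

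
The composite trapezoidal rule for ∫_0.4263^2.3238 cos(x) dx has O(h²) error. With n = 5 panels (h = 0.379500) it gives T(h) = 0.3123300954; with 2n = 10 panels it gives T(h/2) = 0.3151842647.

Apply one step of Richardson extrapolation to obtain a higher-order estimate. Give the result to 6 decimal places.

The method has order 2: 2^2 = 4.
Difference of the inputs: 0.3151842647 − 0.3123300954 = 0.0028541693
Correction (A(h/2) − A(h))/(4 − 1) = 0.0028541693/3 = 0.0009513898
R = A(h/2) + (A(h/2) − A(h))/3 = 0.3151842647 + 0.0009513898 = 0.3161356545

0.316136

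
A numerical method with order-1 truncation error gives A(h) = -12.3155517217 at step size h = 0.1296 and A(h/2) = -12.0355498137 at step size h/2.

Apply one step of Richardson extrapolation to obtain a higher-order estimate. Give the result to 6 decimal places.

r = 1, so 2^r = 2.
A(h/2) − A(h) = -12.0355498137 − (-12.3155517217) = 0.2800019080
Divide by 2^1 − 1 = 1: 0.2800019080/1 = 0.2800019080
R = A(h/2) + (A(h/2) − A(h))/1 = -12.0355498137 + 0.2800019080 = -11.7555479057

-11.755548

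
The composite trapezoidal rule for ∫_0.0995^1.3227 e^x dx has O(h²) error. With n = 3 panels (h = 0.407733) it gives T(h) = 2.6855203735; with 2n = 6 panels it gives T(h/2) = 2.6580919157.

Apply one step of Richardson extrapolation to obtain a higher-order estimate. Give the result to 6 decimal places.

r = 2, so 2^r = 4.
Numerator 4*A(h/2) − A(h) = 4*2.6580919157 − 2.6855203735 = 7.9468472893
(4*2.6580919157 − 2.6855203735)/(4 − 1) = 2.6489490964

2.648949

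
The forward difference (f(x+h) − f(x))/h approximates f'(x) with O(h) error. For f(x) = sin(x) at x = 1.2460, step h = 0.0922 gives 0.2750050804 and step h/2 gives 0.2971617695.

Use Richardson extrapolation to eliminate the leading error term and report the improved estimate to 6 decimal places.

Order 1 gives 2^r = 2 and 2^r − 1 = 1.
Weighted: 0.5943235390 − 0.2750050804 = 0.3193184586
R = 0.3193184586/1 = 0.3193184586
Gap between inputs: 2.216e-02; correction applied: +0.0221566891.

0.319318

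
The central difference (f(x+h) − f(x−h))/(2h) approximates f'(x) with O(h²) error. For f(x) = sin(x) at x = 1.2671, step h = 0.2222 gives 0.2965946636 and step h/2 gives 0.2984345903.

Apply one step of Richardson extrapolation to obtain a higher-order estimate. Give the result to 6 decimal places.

Order 2 gives 2^r = 4 and 2^r − 1 = 3.
2^2*A(h/2) = 1.1937383612; minus A(h) gives 0.8971436976.
(4*0.2984345903 − 0.2965946636)/(4 − 1) = 0.2990478992

0.299048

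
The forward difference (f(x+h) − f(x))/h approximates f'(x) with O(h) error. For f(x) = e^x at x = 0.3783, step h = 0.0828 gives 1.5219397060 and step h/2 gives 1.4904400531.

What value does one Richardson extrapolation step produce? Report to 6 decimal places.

1.458940

Error is O(h^1); halving h shrinks it by 2^1 = 2.
Difference of the inputs: 1.4904400531 − 1.5219397060 = -0.0314996529
Divide by 2^1 − 1 = 1: (-0.0314996529)/1 = -0.0314996529
R = A(h/2) + (A(h/2) − A(h))/1 = 1.4904400531 − 0.0314996529 = 1.4589404002
Gap between inputs: 3.150e-02; correction applied: −0.0314996529.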